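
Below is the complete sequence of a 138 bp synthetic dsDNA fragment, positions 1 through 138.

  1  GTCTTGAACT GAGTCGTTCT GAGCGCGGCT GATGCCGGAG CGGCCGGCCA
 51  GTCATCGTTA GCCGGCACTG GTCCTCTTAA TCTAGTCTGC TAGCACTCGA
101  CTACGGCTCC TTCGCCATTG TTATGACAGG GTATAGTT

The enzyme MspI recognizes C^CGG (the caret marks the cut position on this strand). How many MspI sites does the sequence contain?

3

CCGG occurs starting at positions 35, 44, 62.
MspI cuts at 3 sites.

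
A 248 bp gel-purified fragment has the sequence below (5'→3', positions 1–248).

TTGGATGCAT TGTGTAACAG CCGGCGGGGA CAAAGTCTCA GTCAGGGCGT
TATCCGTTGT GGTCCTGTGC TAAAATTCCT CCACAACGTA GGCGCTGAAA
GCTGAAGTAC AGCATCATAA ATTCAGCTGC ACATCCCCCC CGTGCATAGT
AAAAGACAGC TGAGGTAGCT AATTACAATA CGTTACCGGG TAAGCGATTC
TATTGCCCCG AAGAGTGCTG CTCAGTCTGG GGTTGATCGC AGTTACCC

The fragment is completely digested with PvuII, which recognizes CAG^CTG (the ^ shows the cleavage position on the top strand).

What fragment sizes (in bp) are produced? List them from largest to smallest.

126, 89, 33 bp

PvuII sites (CAGCTG) start at positions 124, 157.
PvuII cuts after base 3 of each site, so after positions 126, 159.
Linear molecule, 2 cuts → 3 fragments:
  1–126 → 126 bp
  127–159 → 33 bp
  160–248 → 89 bp
Sorted largest to smallest: 126, 89, 33 bp.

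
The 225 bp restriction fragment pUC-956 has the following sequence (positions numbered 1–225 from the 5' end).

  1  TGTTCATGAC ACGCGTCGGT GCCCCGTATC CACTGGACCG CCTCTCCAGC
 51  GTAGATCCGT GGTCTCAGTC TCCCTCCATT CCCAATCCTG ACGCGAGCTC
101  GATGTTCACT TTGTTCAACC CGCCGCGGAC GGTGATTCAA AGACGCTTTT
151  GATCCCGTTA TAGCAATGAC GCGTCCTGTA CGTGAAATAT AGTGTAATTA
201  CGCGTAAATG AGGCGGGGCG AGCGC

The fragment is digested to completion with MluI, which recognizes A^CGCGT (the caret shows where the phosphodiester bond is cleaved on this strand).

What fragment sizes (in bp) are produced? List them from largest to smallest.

158, 31, 25, 11 bp

MluI sites (ACGCGT) start at positions 11, 169, 200.
MluI cuts after the first base of each site, so after positions 11, 169, 200.
Linear molecule, 3 cuts → 4 fragments:
  1–11 → 11 bp
  12–169 → 158 bp
  170–200 → 31 bp
  201–225 → 25 bp
Sorted largest to smallest: 158, 31, 25, 11 bp.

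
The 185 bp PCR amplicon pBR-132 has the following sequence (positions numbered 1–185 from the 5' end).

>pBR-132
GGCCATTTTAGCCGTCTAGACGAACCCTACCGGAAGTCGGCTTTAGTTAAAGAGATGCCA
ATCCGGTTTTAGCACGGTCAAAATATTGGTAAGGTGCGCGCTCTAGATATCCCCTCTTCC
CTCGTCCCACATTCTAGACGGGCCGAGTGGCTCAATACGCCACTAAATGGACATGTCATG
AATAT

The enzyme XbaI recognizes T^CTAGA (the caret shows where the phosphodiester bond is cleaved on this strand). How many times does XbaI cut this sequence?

TCTAGA occurs starting at positions 15, 102, 133.
XbaI cuts at 3 sites.

3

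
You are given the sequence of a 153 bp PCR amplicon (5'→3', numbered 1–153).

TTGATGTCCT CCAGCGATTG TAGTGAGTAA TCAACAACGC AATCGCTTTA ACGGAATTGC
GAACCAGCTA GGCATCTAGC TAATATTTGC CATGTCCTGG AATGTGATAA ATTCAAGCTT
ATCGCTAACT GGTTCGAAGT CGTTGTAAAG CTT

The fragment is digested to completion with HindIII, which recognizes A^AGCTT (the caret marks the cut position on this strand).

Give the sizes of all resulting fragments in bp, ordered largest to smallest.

115, 33, 5 bp

HindIII sites (AAGCTT) start at positions 115, 148.
HindIII cuts after the first base of each site, so after positions 115, 148.
Linear molecule, 2 cuts → 3 fragments:
  1–115 → 115 bp
  116–148 → 33 bp
  149–153 → 5 bp
Sorted largest to smallest: 115, 33, 5 bp.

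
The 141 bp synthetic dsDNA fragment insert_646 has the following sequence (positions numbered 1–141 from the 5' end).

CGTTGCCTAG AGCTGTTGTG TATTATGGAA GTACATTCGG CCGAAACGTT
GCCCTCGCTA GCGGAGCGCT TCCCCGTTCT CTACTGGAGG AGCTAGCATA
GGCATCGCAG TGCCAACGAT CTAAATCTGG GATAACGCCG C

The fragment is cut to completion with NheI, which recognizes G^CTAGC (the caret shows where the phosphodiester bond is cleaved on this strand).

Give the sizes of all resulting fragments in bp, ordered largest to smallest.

57, 49, 35 bp

NheI sites (GCTAGC) start at positions 57, 92.
NheI cuts after the first base of each site, so after positions 57, 92.
Linear molecule, 2 cuts → 3 fragments:
  1–57 → 57 bp
  58–92 → 35 bp
  93–141 → 49 bp
Sorted largest to smallest: 57, 49, 35 bp.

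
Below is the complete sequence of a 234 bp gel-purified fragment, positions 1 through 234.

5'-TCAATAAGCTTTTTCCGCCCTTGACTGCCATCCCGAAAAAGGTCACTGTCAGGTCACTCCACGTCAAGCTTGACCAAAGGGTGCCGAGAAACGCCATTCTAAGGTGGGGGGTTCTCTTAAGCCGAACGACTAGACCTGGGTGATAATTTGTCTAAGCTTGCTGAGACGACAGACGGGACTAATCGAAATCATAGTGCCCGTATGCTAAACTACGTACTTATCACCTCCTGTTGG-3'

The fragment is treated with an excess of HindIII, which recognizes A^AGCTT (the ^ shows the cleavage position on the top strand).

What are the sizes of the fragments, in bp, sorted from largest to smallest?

HindIII sites (AAGCTT) start at positions 6, 66, 154.
HindIII cuts after the first base of each site, so after positions 6, 66, 154.
Linear molecule, 3 cuts → 4 fragments:
  1–6 → 6 bp
  7–66 → 60 bp
  67–154 → 88 bp
  155–234 → 80 bp
Sorted largest to smallest: 88, 80, 60, 6 bp.

88, 80, 60, 6 bp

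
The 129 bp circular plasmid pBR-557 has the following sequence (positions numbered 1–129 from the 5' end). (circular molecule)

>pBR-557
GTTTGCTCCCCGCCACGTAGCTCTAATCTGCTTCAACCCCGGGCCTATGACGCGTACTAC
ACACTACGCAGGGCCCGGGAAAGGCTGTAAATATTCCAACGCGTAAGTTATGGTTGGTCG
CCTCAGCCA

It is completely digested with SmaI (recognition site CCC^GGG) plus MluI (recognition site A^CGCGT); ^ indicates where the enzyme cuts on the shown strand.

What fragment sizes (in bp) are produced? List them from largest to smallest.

SmaI sites (CCCGGG) start at positions 38, 74.
SmaI cuts after base 3 of each site, so after positions 40, 76.
MluI sites (ACGCGT) start at positions 50, 99.
MluI cuts after the first base of each site, so after positions 50, 99.
Combined cut positions: 40, 50, 76, 99.
Circular molecule, 4 cuts → 4 fragments:
  41–50 → 10 bp
  51–76 → 26 bp
  77–99 → 23 bp
  100–129 then 1–40 → 30 + 40 = 70 bp
Sorted largest to smallest: 70, 26, 23, 10 bp.

70, 26, 23, 10 bp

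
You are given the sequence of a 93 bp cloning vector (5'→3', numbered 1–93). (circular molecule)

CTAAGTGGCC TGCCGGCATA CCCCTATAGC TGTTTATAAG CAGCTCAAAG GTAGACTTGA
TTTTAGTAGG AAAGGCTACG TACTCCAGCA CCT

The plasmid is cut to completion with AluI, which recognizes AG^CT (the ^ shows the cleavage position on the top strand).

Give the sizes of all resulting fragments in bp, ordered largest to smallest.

79, 14 bp

AluI sites (AGCT) start at positions 28, 42.
AluI cuts after base 2 of each site, so after positions 29, 43.
Circular molecule, 2 cuts → 2 fragments:
  30–43 → 14 bp
  44–93 then 1–29 → 50 + 29 = 79 bp
Sorted largest to smallest: 79, 14 bp.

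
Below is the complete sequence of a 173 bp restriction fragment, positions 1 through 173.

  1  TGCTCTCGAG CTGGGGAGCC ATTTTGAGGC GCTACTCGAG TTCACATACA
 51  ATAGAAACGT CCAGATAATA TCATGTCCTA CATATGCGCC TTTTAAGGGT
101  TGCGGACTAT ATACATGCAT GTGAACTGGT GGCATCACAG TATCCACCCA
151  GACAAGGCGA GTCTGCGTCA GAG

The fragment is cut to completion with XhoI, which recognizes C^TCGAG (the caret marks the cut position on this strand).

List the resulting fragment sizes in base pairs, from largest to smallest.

138, 30, 5 bp

XhoI sites (CTCGAG) start at positions 5, 35.
XhoI cuts after the first base of each site, so after positions 5, 35.
Linear molecule, 2 cuts → 3 fragments:
  1–5 → 5 bp
  6–35 → 30 bp
  36–173 → 138 bp
Sorted largest to smallest: 138, 30, 5 bp.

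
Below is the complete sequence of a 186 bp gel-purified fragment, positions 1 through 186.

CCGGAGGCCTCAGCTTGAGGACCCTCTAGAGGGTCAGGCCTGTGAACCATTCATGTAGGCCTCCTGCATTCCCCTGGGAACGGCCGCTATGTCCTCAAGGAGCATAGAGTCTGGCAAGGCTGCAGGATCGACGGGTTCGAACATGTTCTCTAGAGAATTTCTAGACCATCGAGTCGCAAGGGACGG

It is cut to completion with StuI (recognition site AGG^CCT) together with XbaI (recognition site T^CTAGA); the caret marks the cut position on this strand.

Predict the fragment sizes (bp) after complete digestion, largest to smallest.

90, 26, 21, 18, 13, 11, 7 bp

StuI sites (AGGCCT) start at positions 5, 36, 57.
StuI cuts after base 3 of each site, so after positions 7, 38, 59.
XbaI sites (TCTAGA) start at positions 25, 149, 160.
XbaI cuts after the first base of each site, so after positions 25, 149, 160.
Combined cut positions: 7, 25, 38, 59, 149, 160.
Linear molecule, 6 cuts → 7 fragments:
  1–7 → 7 bp
  8–25 → 18 bp
  26–38 → 13 bp
  39–59 → 21 bp
  60–149 → 90 bp
  150–160 → 11 bp
  161–186 → 26 bp
Sorted largest to smallest: 90, 26, 21, 18, 13, 11, 7 bp.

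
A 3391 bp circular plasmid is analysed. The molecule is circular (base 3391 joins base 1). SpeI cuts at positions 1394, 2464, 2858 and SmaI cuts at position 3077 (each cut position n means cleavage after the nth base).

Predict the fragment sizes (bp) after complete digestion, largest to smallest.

1708, 1070, 394, 219 bp

Combined cut positions (sorted): 1394, 2464, 2858, 3077.
Circular molecule, 4 cuts → 4 fragments:
  2464 − 1394 = 1070 bp
  2858 − 2464 = 394 bp
  3077 − 2858 = 219 bp
  wrap: 3391 − 3077 + 1394 = 1708 bp
Sorted largest to smallest: 1708, 1070, 394, 219 bp.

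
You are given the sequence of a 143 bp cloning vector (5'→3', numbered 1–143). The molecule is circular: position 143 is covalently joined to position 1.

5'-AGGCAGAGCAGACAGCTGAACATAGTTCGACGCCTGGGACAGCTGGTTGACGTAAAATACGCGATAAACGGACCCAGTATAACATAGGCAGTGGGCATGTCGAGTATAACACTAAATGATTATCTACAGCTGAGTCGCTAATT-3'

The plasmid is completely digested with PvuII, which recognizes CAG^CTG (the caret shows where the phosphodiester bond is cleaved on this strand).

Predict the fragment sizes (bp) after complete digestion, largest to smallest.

87, 29, 27 bp

PvuII sites (CAGCTG) start at positions 13, 40, 127.
PvuII cuts after base 3 of each site, so after positions 15, 42, 129.
Circular molecule, 3 cuts → 3 fragments:
  16–42 → 27 bp
  43–129 → 87 bp
  130–143 then 1–15 → 14 + 15 = 29 bp
Sorted largest to smallest: 87, 29, 27 bp.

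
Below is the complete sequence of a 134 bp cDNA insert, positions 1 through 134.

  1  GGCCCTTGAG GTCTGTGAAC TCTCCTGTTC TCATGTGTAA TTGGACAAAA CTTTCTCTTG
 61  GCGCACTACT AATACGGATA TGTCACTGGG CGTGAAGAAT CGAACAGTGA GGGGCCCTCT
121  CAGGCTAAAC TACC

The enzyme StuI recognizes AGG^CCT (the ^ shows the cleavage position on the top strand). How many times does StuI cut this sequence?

No occurrence of AGGCCT is present in the sequence.
StuI does not cut: 0 sites.

0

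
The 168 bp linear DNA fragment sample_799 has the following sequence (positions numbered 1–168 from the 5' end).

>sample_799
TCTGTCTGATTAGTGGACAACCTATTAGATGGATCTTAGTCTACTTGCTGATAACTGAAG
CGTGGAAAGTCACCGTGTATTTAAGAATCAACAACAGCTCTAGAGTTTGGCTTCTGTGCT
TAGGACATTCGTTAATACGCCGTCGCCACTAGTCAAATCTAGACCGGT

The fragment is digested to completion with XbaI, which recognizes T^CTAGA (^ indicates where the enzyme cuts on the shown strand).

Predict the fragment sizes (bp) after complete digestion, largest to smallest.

XbaI sites (TCTAGA) start at positions 99, 158.
XbaI cuts after the first base of each site, so after positions 99, 158.
Linear molecule, 2 cuts → 3 fragments:
  1–99 → 99 bp
  100–158 → 59 bp
  159–168 → 10 bp
Sorted largest to smallest: 99, 59, 10 bp.

99, 59, 10 bp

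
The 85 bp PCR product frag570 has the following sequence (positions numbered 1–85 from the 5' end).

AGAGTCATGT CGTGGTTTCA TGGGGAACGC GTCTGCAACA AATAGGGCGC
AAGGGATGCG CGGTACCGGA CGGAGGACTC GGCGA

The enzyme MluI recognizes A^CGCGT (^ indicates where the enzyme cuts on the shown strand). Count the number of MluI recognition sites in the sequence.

ACGCGT occurs starting at position 27.
MluI cuts at 1 site.

1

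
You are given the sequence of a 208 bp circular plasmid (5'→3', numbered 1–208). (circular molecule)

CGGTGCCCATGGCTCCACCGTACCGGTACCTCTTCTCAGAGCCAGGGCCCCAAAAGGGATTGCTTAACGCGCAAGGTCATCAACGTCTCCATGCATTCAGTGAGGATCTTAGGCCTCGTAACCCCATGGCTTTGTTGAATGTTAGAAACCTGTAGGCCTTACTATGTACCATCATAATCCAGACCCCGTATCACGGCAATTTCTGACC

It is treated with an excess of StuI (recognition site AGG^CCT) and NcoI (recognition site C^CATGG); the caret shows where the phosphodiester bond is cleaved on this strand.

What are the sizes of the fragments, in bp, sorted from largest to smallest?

106, 59, 32, 11 bp

StuI sites (AGGCCT) start at positions 111, 154.
StuI cuts after base 3 of each site, so after positions 113, 156.
NcoI sites (CCATGG) start at positions 7, 124.
NcoI cuts after the first base of each site, so after positions 7, 124.
Combined cut positions: 7, 113, 124, 156.
Circular molecule, 4 cuts → 4 fragments:
  8–113 → 106 bp
  114–124 → 11 bp
  125–156 → 32 bp
  157–208 then 1–7 → 52 + 7 = 59 bp
Sorted largest to smallest: 106, 59, 32, 11 bp.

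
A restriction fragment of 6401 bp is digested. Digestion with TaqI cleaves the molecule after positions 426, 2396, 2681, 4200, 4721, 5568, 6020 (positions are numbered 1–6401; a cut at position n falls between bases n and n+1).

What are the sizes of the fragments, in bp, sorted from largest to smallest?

1970, 1519, 847, 521, 452, 426, 381, 285 bp

Linear molecule, 7 cuts → 8 fragments:
  426 − 0 = 426 bp
  2396 − 426 = 1970 bp
  2681 − 2396 = 285 bp
  4200 − 2681 = 1519 bp
  4721 − 4200 = 521 bp
  5568 − 4721 = 847 bp
  6020 − 5568 = 452 bp
  6401 − 6020 = 381 bp
Sorted largest to smallest: 1970, 1519, 847, 521, 452, 426, 381, 285 bp.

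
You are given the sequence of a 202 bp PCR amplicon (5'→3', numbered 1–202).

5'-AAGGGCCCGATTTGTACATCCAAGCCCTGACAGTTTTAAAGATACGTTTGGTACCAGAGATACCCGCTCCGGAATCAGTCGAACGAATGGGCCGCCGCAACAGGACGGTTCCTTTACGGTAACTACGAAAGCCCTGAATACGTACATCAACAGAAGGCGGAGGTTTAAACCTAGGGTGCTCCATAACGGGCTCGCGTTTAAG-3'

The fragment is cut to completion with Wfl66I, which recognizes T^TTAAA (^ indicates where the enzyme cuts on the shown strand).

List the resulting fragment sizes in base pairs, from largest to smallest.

Wfl66I sites (TTTAAA) start at positions 35, 164.
Wfl66I cuts after the first base of each site, so after positions 35, 164.
Linear molecule, 2 cuts → 3 fragments:
  1–35 → 35 bp
  36–164 → 129 bp
  165–202 → 38 bp
Sorted largest to smallest: 129, 38, 35 bp.

129, 38, 35 bp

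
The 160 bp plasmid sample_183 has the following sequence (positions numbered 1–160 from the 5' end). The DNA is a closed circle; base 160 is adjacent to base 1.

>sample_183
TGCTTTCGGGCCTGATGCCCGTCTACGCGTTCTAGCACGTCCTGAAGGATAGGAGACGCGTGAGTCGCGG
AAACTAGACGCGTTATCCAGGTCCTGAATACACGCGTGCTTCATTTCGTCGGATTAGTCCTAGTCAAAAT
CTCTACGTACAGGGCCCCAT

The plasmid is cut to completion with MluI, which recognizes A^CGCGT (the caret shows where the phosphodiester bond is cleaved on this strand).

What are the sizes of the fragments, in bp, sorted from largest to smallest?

MluI sites (ACGCGT) start at positions 25, 56, 78, 102.
MluI cuts after the first base of each site, so after positions 25, 56, 78, 102.
Circular molecule, 4 cuts → 4 fragments:
  26–56 → 31 bp
  57–78 → 22 bp
  79–102 → 24 bp
  103–160 then 1–25 → 58 + 25 = 83 bp
Sorted largest to smallest: 83, 31, 24, 22 bp.

83, 31, 24, 22 bp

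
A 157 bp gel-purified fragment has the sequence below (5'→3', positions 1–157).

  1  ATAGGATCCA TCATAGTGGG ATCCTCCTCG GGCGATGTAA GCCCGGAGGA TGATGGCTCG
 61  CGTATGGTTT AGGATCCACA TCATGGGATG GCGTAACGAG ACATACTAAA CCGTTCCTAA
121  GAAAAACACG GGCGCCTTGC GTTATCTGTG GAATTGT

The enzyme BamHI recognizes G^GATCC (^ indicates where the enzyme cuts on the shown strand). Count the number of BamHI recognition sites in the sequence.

3

GGATCC occurs starting at positions 4, 19, 72.
BamHI cuts at 3 sites.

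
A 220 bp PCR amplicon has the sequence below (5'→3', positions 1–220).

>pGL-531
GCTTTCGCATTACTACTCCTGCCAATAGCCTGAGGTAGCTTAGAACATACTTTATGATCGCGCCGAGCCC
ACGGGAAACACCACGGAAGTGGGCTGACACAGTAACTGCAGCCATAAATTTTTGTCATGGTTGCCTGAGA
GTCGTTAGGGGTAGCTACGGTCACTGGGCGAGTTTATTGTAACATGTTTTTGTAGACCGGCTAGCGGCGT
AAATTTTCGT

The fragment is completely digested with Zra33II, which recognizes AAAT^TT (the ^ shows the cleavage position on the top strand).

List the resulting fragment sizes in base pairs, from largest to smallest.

Zra33II sites (AAATTT) start at positions 116, 211.
Zra33II cuts after base 4 of each site, so after positions 119, 214.
Linear molecule, 2 cuts → 3 fragments:
  1–119 → 119 bp
  120–214 → 95 bp
  215–220 → 6 bp
Sorted largest to smallest: 119, 95, 6 bp.

119, 95, 6 bp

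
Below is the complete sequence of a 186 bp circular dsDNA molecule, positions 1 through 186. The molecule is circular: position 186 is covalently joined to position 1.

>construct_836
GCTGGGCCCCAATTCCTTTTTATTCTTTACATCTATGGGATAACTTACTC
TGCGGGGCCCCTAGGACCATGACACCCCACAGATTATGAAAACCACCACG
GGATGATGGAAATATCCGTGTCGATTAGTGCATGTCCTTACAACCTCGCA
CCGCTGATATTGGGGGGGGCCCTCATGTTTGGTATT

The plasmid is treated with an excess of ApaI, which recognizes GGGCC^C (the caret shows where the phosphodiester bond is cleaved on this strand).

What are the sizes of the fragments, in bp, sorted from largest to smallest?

112, 51, 23 bp

ApaI sites (GGGCCC) start at positions 4, 55, 167.
ApaI cuts after base 5 of each site (before the last base), so after positions 8, 59, 171.
Circular molecule, 3 cuts → 3 fragments:
  9–59 → 51 bp
  60–171 → 112 bp
  172–186 then 1–8 → 15 + 8 = 23 bp
Sorted largest to smallest: 112, 51, 23 bp.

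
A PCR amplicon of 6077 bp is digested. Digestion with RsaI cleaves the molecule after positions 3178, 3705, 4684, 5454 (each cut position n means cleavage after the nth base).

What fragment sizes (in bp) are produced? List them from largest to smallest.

3178, 979, 770, 623, 527 bp

Linear molecule, 4 cuts → 5 fragments:
  3178 − 0 = 3178 bp
  3705 − 3178 = 527 bp
  4684 − 3705 = 979 bp
  5454 − 4684 = 770 bp
  6077 − 5454 = 623 bp
Sorted largest to smallest: 3178, 979, 770, 623, 527 bp.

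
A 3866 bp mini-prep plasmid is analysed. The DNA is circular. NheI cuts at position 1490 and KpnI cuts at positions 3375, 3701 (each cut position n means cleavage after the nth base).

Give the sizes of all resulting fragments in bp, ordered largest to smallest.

1885, 1655, 326 bp

Combined cut positions (sorted): 1490, 3375, 3701.
Circular molecule, 3 cuts → 3 fragments:
  3375 − 1490 = 1885 bp
  3701 − 3375 = 326 bp
  wrap: 3866 − 3701 + 1490 = 1655 bp
Sorted largest to smallest: 1885, 1655, 326 bp.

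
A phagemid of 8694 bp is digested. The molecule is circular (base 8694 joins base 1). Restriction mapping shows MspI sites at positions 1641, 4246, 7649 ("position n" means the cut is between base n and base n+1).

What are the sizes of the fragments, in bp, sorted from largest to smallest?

3403, 2686, 2605 bp

Circular molecule, 3 cuts → 3 fragments:
  4246 − 1641 = 2605 bp
  7649 − 4246 = 3403 bp
  wrap: 8694 − 7649 + 1641 = 2686 bp
Sorted largest to smallest: 3403, 2686, 2605 bp.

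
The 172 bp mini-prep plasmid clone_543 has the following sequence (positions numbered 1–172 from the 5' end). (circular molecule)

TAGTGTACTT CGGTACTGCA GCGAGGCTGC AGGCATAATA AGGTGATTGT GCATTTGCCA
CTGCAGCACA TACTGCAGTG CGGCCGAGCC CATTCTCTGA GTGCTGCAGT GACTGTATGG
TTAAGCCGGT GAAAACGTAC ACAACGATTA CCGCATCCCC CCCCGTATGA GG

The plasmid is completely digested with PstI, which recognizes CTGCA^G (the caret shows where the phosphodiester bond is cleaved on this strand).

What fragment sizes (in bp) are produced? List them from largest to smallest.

PstI sites (CTGCAG) start at positions 16, 27, 61, 73, 104.
PstI cuts after base 5 of each site (before the last base), so after positions 20, 31, 65, 77, 108.
Circular molecule, 5 cuts → 5 fragments:
  21–31 → 11 bp
  32–65 → 34 bp
  66–77 → 12 bp
  78–108 → 31 bp
  109–172 then 1–20 → 64 + 20 = 84 bp
Sorted largest to smallest: 84, 34, 31, 12, 11 bp.

84, 34, 31, 12, 11 bp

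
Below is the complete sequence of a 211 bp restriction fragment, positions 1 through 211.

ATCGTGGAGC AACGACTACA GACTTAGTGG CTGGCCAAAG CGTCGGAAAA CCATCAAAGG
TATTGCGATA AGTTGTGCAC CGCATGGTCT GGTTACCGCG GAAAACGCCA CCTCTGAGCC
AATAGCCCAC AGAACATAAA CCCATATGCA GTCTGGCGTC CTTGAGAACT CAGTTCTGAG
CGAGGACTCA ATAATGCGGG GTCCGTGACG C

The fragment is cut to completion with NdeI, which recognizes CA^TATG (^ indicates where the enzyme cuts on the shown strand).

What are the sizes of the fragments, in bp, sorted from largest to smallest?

144, 67 bp

The NdeI site (CATATG) starts at position 143.
NdeI cuts after base 2 of each site, so after position 144.
Linear molecule, 1 cut → 2 fragments:
  1–144 → 144 bp
  145–211 → 67 bp
Sorted largest to smallest: 144, 67 bp.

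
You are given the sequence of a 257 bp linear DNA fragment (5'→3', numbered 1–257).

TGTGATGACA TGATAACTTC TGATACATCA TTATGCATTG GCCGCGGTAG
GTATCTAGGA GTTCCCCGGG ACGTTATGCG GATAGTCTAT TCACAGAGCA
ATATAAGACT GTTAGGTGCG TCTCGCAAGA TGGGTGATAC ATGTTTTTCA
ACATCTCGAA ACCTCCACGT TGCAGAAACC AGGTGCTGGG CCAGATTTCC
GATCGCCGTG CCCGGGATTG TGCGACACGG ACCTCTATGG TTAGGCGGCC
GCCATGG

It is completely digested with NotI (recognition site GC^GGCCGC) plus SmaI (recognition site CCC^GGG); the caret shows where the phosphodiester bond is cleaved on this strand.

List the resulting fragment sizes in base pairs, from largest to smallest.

146, 67, 33, 11 bp

The NotI site (GCGGCCGC) starts at position 245.
NotI cuts after base 2 of each site, so after position 246.
SmaI sites (CCCGGG) start at positions 65, 211.
SmaI cuts after base 3 of each site, so after positions 67, 213.
Combined cut positions: 67, 213, 246.
Linear molecule, 3 cuts → 4 fragments:
  1–67 → 67 bp
  68–213 → 146 bp
  214–246 → 33 bp
  247–257 → 11 bp
Sorted largest to smallest: 146, 67, 33, 11 bp.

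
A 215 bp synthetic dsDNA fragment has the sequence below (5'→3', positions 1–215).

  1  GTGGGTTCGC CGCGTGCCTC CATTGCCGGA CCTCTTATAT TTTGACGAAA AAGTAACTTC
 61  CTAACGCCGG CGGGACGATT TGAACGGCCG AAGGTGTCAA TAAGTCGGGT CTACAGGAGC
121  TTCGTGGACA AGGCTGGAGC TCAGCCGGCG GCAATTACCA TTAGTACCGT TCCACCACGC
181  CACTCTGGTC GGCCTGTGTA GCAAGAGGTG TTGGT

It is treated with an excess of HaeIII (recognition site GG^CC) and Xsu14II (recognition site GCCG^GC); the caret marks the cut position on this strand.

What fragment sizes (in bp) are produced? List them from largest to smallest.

HaeIII sites (GGCC) start at positions 86, 191.
HaeIII cuts after base 2 of each site, so after positions 87, 192.
Xsu14II sites (GCCGGC) start at positions 66, 144.
Xsu14II cuts after base 4 of each site, so after positions 69, 147.
Combined cut positions: 69, 87, 147, 192.
Linear molecule, 4 cuts → 5 fragments:
  1–69 → 69 bp
  70–87 → 18 bp
  88–147 → 60 bp
  148–192 → 45 bp
  193–215 → 23 bp
Sorted largest to smallest: 69, 60, 45, 23, 18 bp.

69, 60, 45, 23, 18 bp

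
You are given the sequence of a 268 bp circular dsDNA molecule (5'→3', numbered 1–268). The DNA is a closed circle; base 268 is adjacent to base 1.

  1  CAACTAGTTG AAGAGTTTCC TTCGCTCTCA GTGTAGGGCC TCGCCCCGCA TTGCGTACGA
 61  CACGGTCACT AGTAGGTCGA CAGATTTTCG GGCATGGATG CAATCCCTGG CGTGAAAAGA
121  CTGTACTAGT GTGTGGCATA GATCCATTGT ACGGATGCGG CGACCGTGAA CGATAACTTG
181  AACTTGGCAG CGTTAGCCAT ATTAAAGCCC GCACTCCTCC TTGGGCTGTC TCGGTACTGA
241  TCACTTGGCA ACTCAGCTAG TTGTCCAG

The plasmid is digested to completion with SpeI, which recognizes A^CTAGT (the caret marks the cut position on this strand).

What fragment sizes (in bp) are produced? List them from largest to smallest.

146, 65, 57 bp

SpeI sites (ACTAGT) start at positions 3, 68, 125.
SpeI cuts after the first base of each site, so after positions 3, 68, 125.
Circular molecule, 3 cuts → 3 fragments:
  4–68 → 65 bp
  69–125 → 57 bp
  126–268 then 1–3 → 143 + 3 = 146 bp
Sorted largest to smallest: 146, 65, 57 bp.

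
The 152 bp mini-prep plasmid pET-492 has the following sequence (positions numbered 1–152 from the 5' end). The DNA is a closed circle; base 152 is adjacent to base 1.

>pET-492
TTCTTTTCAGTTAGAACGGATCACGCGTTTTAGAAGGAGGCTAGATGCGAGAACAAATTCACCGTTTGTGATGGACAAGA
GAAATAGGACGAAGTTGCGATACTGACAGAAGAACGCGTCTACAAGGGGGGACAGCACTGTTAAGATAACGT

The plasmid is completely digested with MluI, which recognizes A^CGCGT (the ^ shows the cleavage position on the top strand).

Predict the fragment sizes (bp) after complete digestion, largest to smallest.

MluI sites (ACGCGT) start at positions 23, 114.
MluI cuts after the first base of each site, so after positions 23, 114.
Circular molecule, 2 cuts → 2 fragments:
  24–114 → 91 bp
  115–152 then 1–23 → 38 + 23 = 61 bp
Sorted largest to smallest: 91, 61 bp.

91, 61 bp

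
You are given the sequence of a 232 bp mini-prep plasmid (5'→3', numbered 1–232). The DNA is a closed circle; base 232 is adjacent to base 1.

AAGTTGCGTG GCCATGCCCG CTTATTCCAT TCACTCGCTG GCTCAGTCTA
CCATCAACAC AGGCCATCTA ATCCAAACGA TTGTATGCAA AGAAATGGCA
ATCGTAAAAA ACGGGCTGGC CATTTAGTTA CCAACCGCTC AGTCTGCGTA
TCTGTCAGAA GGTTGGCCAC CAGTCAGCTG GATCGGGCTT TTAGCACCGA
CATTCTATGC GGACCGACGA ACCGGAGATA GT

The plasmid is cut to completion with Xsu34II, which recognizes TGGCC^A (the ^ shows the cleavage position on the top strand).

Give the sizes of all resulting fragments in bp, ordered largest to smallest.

108, 77, 47 bp

Xsu34II sites (TGGCCA) start at positions 9, 117, 164.
Xsu34II cuts after base 5 of each site (before the last base), so after positions 13, 121, 168.
Circular molecule, 3 cuts → 3 fragments:
  14–121 → 108 bp
  122–168 → 47 bp
  169–232 then 1–13 → 64 + 13 = 77 bp
Sorted largest to smallest: 108, 77, 47 bp.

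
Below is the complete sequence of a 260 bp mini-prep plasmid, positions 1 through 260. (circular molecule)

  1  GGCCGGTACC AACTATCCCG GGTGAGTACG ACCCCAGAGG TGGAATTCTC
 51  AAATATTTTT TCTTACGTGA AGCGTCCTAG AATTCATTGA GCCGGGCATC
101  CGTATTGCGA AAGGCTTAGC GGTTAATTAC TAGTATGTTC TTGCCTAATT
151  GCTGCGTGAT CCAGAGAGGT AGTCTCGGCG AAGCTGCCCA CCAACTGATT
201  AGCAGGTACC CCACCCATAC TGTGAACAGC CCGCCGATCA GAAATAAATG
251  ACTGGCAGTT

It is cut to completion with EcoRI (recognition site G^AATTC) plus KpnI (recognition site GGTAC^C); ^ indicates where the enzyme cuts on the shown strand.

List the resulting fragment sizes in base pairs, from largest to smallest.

129, 60, 37, 34 bp

EcoRI sites (GAATTC) start at positions 43, 80.
EcoRI cuts after the first base of each site, so after positions 43, 80.
KpnI sites (GGTACC) start at positions 5, 205.
KpnI cuts after base 5 of each site (before the last base), so after positions 9, 209.
Combined cut positions: 9, 43, 80, 209.
Circular molecule, 4 cuts → 4 fragments:
  10–43 → 34 bp
  44–80 → 37 bp
  81–209 → 129 bp
  210–260 then 1–9 → 51 + 9 = 60 bp
Sorted largest to smallest: 129, 60, 37, 34 bp.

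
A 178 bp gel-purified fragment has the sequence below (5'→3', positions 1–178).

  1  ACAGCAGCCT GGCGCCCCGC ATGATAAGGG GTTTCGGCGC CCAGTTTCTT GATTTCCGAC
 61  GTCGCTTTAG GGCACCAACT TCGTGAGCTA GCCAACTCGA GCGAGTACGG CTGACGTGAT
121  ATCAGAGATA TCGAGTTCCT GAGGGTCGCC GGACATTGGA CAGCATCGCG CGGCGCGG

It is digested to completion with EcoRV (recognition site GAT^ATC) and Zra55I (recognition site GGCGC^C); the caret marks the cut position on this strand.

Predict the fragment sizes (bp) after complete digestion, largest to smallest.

EcoRV sites (GATATC) start at positions 118, 127.
EcoRV cuts after base 3 of each site, so after positions 120, 129.
Zra55I sites (GGCGCC) start at positions 11, 36.
Zra55I cuts after base 5 of each site (before the last base), so after positions 15, 40.
Combined cut positions: 15, 40, 120, 129.
Linear molecule, 4 cuts → 5 fragments:
  1–15 → 15 bp
  16–40 → 25 bp
  41–120 → 80 bp
  121–129 → 9 bp
  130–178 → 49 bp
Sorted largest to smallest: 80, 49, 25, 15, 9 bp.

80, 49, 25, 15, 9 bp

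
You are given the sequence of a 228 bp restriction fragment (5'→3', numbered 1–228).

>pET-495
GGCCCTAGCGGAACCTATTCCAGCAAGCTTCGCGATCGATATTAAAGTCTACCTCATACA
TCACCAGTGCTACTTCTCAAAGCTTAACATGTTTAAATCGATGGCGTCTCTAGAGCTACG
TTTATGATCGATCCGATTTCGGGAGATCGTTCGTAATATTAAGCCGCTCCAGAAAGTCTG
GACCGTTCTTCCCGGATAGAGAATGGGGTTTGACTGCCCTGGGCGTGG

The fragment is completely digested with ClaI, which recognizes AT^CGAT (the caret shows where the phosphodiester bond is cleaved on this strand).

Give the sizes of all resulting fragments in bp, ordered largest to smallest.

ClaI sites (ATCGAT) start at positions 35, 97, 127.
ClaI cuts after base 2 of each site, so after positions 36, 98, 128.
Linear molecule, 3 cuts → 4 fragments:
  1–36 → 36 bp
  37–98 → 62 bp
  99–128 → 30 bp
  129–228 → 100 bp
Sorted largest to smallest: 100, 62, 36, 30 bp.

100, 62, 36, 30 bp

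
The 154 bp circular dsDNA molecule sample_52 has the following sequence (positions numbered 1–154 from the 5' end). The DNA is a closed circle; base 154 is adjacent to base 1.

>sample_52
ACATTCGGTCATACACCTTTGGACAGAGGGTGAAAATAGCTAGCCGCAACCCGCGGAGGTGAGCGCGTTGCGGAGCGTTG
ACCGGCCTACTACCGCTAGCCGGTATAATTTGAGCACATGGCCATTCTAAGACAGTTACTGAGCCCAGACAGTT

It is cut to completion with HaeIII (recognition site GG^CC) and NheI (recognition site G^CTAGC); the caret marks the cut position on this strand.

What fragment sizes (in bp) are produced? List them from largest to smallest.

72, 46, 26, 10 bp

HaeIII sites (GGCC) start at positions 84, 120.
HaeIII cuts after base 2 of each site, so after positions 85, 121.
NheI sites (GCTAGC) start at positions 39, 95.
NheI cuts after the first base of each site, so after positions 39, 95.
Combined cut positions: 39, 85, 95, 121.
Circular molecule, 4 cuts → 4 fragments:
  40–85 → 46 bp
  86–95 → 10 bp
  96–121 → 26 bp
  122–154 then 1–39 → 33 + 39 = 72 bp
Sorted largest to smallest: 72, 46, 26, 10 bp.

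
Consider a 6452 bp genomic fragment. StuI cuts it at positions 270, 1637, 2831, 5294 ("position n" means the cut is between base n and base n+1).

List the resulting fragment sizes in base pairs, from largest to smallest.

Linear molecule, 4 cuts → 5 fragments:
  270 − 0 = 270 bp
  1637 − 270 = 1367 bp
  2831 − 1637 = 1194 bp
  5294 − 2831 = 2463 bp
  6452 − 5294 = 1158 bp
Sorted largest to smallest: 2463, 1367, 1194, 1158, 270 bp.

2463, 1367, 1194, 1158, 270 bp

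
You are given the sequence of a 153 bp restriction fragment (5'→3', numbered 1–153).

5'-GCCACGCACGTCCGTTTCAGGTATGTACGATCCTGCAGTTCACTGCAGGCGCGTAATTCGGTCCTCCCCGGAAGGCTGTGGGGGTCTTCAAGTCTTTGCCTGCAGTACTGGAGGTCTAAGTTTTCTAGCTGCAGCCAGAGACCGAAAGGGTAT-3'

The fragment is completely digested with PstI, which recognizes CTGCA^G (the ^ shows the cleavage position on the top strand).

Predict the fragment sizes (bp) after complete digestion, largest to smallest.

PstI sites (CTGCAG) start at positions 33, 43, 100, 129.
PstI cuts after base 5 of each site (before the last base), so after positions 37, 47, 104, 133.
Linear molecule, 4 cuts → 5 fragments:
  1–37 → 37 bp
  38–47 → 10 bp
  48–104 → 57 bp
  105–133 → 29 bp
  134–153 → 20 bp
Sorted largest to smallest: 57, 37, 29, 20, 10 bp.

57, 37, 29, 20, 10 bp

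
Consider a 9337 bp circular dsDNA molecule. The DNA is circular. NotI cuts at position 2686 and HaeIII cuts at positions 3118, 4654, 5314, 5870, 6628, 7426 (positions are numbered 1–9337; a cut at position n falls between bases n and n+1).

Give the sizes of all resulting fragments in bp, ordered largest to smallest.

Combined cut positions (sorted): 2686, 3118, 4654, 5314, 5870, 6628, 7426.
Circular molecule, 7 cuts → 7 fragments:
  3118 − 2686 = 432 bp
  4654 − 3118 = 1536 bp
  5314 − 4654 = 660 bp
  5870 − 5314 = 556 bp
  6628 − 5870 = 758 bp
  7426 − 6628 = 798 bp
  wrap: 9337 − 7426 + 2686 = 4597 bp
Sorted largest to smallest: 4597, 1536, 798, 758, 660, 556, 432 bp.

4597, 1536, 798, 758, 660, 556, 432 bp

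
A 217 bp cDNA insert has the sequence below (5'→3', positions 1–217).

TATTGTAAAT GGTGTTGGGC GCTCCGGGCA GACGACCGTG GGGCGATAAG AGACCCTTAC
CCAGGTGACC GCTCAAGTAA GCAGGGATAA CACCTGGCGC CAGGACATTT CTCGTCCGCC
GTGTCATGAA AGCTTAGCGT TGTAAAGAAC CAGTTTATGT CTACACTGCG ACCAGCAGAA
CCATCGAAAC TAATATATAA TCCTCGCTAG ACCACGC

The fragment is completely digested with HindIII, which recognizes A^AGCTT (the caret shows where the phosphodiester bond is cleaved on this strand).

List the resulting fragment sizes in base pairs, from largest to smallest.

The HindIII site (AAGCTT) starts at position 130.
HindIII cuts after the first base of each site, so after position 130.
Linear molecule, 1 cut → 2 fragments:
  1–130 → 130 bp
  131–217 → 87 bp
Sorted largest to smallest: 130, 87 bp.

130, 87 bp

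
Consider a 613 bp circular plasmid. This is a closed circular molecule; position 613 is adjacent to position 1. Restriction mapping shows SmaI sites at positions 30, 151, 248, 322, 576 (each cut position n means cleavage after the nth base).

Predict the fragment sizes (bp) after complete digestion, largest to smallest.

254, 121, 97, 74, 67 bp

Circular molecule, 5 cuts → 5 fragments:
  151 − 30 = 121 bp
  248 − 151 = 97 bp
  322 − 248 = 74 bp
  576 − 322 = 254 bp
  wrap: 613 − 576 + 30 = 67 bp
Sorted largest to smallest: 254, 121, 97, 74, 67 bp.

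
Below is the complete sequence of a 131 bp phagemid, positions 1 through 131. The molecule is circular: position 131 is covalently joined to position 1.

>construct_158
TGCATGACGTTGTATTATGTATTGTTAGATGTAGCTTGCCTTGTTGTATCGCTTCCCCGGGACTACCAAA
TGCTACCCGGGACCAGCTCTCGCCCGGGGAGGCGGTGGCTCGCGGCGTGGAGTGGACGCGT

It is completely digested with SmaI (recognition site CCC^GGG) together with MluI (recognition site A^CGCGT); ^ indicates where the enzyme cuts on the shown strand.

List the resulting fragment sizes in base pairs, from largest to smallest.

SmaI sites (CCCGGG) start at positions 56, 76, 93.
SmaI cuts after base 3 of each site, so after positions 58, 78, 95.
The MluI site (ACGCGT) starts at position 126.
MluI cuts after the first base of each site, so after position 126.
Combined cut positions: 58, 78, 95, 126.
Circular molecule, 4 cuts → 4 fragments:
  59–78 → 20 bp
  79–95 → 17 bp
  96–126 → 31 bp
  127–131 then 1–58 → 5 + 58 = 63 bp
Sorted largest to smallest: 63, 31, 20, 17 bp.

63, 31, 20, 17 bp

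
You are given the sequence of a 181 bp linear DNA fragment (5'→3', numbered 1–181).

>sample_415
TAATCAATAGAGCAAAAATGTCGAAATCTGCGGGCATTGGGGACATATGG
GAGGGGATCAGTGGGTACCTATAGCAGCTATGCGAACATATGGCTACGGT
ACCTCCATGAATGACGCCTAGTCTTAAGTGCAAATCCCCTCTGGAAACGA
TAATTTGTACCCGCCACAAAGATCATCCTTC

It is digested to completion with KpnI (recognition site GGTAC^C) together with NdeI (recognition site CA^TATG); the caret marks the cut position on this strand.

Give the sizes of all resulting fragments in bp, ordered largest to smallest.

79, 45, 23, 20, 14 bp

KpnI sites (GGTACC) start at positions 64, 98.
KpnI cuts after base 5 of each site (before the last base), so after positions 68, 102.
NdeI sites (CATATG) start at positions 44, 87.
NdeI cuts after base 2 of each site, so after positions 45, 88.
Combined cut positions: 45, 68, 88, 102.
Linear molecule, 4 cuts → 5 fragments:
  1–45 → 45 bp
  46–68 → 23 bp
  69–88 → 20 bp
  89–102 → 14 bp
  103–181 → 79 bp
Sorted largest to smallest: 79, 45, 23, 20, 14 bp.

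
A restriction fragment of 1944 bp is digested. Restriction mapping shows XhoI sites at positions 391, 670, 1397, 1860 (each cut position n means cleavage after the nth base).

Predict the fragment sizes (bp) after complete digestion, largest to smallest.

Linear molecule, 4 cuts → 5 fragments:
  391 − 0 = 391 bp
  670 − 391 = 279 bp
  1397 − 670 = 727 bp
  1860 − 1397 = 463 bp
  1944 − 1860 = 84 bp
Sorted largest to smallest: 727, 463, 391, 279, 84 bp.

727, 463, 391, 279, 84 bp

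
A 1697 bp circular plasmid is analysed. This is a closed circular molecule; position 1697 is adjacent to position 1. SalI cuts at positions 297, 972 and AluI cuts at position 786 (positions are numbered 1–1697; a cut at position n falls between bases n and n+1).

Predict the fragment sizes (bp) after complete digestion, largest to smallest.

Combined cut positions (sorted): 297, 786, 972.
Circular molecule, 3 cuts → 3 fragments:
  786 − 297 = 489 bp
  972 − 786 = 186 bp
  wrap: 1697 − 972 + 297 = 1022 bp
Sorted largest to smallest: 1022, 489, 186 bp.

1022, 489, 186 bp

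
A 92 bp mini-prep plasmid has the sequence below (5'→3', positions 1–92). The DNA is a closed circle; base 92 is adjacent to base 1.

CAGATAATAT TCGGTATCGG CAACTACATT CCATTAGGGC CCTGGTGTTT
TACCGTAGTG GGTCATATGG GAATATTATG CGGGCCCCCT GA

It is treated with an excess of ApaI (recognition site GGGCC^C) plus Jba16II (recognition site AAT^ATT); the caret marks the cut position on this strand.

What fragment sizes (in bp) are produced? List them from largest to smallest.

33, 33, 14, 12 bp

ApaI sites (GGGCCC) start at positions 37, 82.
ApaI cuts after base 5 of each site (before the last base), so after positions 41, 86.
Jba16II sites (AATATT) start at positions 6, 72.
Jba16II cuts after base 3 of each site, so after positions 8, 74.
Combined cut positions: 8, 41, 74, 86.
Circular molecule, 4 cuts → 4 fragments:
  9–41 → 33 bp
  42–74 → 33 bp
  75–86 → 12 bp
  87–92 then 1–8 → 6 + 8 = 14 bp
Sorted largest to smallest: 33, 33, 14, 12 bp.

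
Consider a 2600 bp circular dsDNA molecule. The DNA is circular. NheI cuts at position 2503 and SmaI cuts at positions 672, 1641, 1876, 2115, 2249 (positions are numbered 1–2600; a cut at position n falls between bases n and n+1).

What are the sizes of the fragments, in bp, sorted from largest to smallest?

Combined cut positions (sorted): 672, 1641, 1876, 2115, 2249, 2503.
Circular molecule, 6 cuts → 6 fragments:
  1641 − 672 = 969 bp
  1876 − 1641 = 235 bp
  2115 − 1876 = 239 bp
  2249 − 2115 = 134 bp
  2503 − 2249 = 254 bp
  wrap: 2600 − 2503 + 672 = 769 bp
Sorted largest to smallest: 969, 769, 254, 239, 235, 134 bp.

969, 769, 254, 239, 235, 134 bp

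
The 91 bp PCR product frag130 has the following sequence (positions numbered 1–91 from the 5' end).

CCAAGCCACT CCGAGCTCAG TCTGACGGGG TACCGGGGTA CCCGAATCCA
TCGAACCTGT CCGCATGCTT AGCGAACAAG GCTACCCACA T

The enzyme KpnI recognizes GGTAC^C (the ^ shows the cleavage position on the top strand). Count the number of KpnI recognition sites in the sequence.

GGTACC occurs starting at positions 29, 37.
KpnI cuts at 2 sites.

2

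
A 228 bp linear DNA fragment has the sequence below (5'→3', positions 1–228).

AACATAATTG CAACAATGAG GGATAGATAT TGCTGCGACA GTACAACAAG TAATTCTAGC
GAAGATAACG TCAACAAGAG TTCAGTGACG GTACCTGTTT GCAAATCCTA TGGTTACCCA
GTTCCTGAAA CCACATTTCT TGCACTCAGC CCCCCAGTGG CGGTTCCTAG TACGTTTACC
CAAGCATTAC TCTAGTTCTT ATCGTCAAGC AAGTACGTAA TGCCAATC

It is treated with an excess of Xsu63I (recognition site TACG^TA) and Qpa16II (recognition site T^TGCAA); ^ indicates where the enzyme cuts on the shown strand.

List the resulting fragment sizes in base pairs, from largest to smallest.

118, 91, 11, 8 bp

The Xsu63I site (TACGTA) starts at position 214.
Xsu63I cuts after base 4 of each site, so after position 217.
Qpa16II sites (TTGCAA) start at positions 8, 99.
Qpa16II cuts after the first base of each site, so after positions 8, 99.
Combined cut positions: 8, 99, 217.
Linear molecule, 3 cuts → 4 fragments:
  1–8 → 8 bp
  9–99 → 91 bp
  100–217 → 118 bp
  218–228 → 11 bp
Sorted largest to smallest: 118, 91, 11, 8 bp.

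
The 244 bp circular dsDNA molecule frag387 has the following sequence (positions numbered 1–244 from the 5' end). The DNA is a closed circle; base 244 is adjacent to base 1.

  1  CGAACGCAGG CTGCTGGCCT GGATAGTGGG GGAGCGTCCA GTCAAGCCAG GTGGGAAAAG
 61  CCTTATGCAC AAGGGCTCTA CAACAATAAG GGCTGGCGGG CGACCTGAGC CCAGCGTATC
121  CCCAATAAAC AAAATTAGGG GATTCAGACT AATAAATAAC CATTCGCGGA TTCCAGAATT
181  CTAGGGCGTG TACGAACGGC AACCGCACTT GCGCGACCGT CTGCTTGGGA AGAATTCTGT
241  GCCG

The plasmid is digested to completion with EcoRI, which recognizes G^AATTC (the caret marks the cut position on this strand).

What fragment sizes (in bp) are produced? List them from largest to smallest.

EcoRI sites (GAATTC) start at positions 176, 232.
EcoRI cuts after the first base of each site, so after positions 176, 232.
Circular molecule, 2 cuts → 2 fragments:
  177–232 → 56 bp
  233–244 then 1–176 → 12 + 176 = 188 bp
Sorted largest to smallest: 188, 56 bp.

188, 56 bp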